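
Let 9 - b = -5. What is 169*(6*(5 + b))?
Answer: 19266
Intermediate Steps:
b = 14 (b = 9 - 1*(-5) = 9 + 5 = 14)
169*(6*(5 + b)) = 169*(6*(5 + 14)) = 169*(6*19) = 169*114 = 19266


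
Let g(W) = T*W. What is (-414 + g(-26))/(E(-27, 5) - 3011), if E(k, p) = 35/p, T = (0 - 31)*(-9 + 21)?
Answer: -4629/1502 ≈ -3.0819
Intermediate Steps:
T = -372 (T = -31*12 = -372)
g(W) = -372*W
(-414 + g(-26))/(E(-27, 5) - 3011) = (-414 - 372*(-26))/(35/5 - 3011) = (-414 + 9672)/(35*(⅕) - 3011) = 9258/(7 - 3011) = 9258/(-3004) = 9258*(-1/3004) = -4629/1502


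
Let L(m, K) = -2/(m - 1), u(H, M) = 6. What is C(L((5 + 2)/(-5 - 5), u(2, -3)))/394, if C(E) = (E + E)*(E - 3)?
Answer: -620/56933 ≈ -0.010890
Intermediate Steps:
L(m, K) = -2/(-1 + m)
C(E) = 2*E*(-3 + E) (C(E) = (2*E)*(-3 + E) = 2*E*(-3 + E))
C(L((5 + 2)/(-5 - 5), u(2, -3)))/394 = (2*(-2/(-1 + (5 + 2)/(-5 - 5)))*(-3 - 2/(-1 + (5 + 2)/(-5 - 5))))/394 = (2*(-2/(-1 + 7/(-10)))*(-3 - 2/(-1 + 7/(-10))))*(1/394) = (2*(-2/(-1 + 7*(-⅒)))*(-3 - 2/(-1 + 7*(-⅒))))*(1/394) = (2*(-2/(-1 - 7/10))*(-3 - 2/(-1 - 7/10)))*(1/394) = (2*(-2/(-17/10))*(-3 - 2/(-17/10)))*(1/394) = (2*(-2*(-10/17))*(-3 - 2*(-10/17)))*(1/394) = (2*(20/17)*(-3 + 20/17))*(1/394) = (2*(20/17)*(-31/17))*(1/394) = -1240/289*1/394 = -620/56933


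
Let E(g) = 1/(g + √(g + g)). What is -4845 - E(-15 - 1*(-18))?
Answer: -4846 + √6/3 ≈ -4845.2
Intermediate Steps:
E(g) = 1/(g + √2*√g) (E(g) = 1/(g + √(2*g)) = 1/(g + √2*√g))
-4845 - E(-15 - 1*(-18)) = -4845 - 1/((-15 - 1*(-18)) + √2*√(-15 - 1*(-18))) = -4845 - 1/((-15 + 18) + √2*√(-15 + 18)) = -4845 - 1/(3 + √2*√3) = -4845 - 1/(3 + √6)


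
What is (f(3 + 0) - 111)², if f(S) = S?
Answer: 11664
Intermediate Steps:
(f(3 + 0) - 111)² = ((3 + 0) - 111)² = (3 - 111)² = (-108)² = 11664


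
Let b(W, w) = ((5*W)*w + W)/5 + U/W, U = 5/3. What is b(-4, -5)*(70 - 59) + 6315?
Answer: 391297/60 ≈ 6521.6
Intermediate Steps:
U = 5/3 (U = 5*(⅓) = 5/3 ≈ 1.6667)
b(W, w) = W/5 + 5/(3*W) + W*w (b(W, w) = ((5*W)*w + W)/5 + 5/(3*W) = (5*W*w + W)*(⅕) + 5/(3*W) = (W + 5*W*w)*(⅕) + 5/(3*W) = (W/5 + W*w) + 5/(3*W) = W/5 + 5/(3*W) + W*w)
b(-4, -5)*(70 - 59) + 6315 = ((⅕)*(-4) + (5/3)/(-4) - 4*(-5))*(70 - 59) + 6315 = (-⅘ + (5/3)*(-¼) + 20)*11 + 6315 = (-⅘ - 5/12 + 20)*11 + 6315 = (1127/60)*11 + 6315 = 12397/60 + 6315 = 391297/60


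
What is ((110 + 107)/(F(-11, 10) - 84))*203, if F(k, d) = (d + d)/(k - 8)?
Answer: -836969/1616 ≈ -517.93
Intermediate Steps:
F(k, d) = 2*d/(-8 + k) (F(k, d) = (2*d)/(-8 + k) = 2*d/(-8 + k))
((110 + 107)/(F(-11, 10) - 84))*203 = ((110 + 107)/(2*10/(-8 - 11) - 84))*203 = (217/(2*10/(-19) - 84))*203 = (217/(2*10*(-1/19) - 84))*203 = (217/(-20/19 - 84))*203 = (217/(-1616/19))*203 = (217*(-19/1616))*203 = -4123/1616*203 = -836969/1616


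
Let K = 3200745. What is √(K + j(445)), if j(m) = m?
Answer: √3201190 ≈ 1789.2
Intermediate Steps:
√(K + j(445)) = √(3200745 + 445) = √3201190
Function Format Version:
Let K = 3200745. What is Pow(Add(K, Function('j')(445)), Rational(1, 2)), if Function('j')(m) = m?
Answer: Pow(3201190, Rational(1, 2)) ≈ 1789.2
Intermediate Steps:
Pow(Add(K, Function('j')(445)), Rational(1, 2)) = Pow(Add(3200745, 445), Rational(1, 2)) = Pow(3201190, Rational(1, 2))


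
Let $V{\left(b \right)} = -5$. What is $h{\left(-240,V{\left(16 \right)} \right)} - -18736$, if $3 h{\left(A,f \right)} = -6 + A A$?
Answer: $37934$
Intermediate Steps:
$h{\left(A,f \right)} = -2 + \frac{A^{2}}{3}$ ($h{\left(A,f \right)} = \frac{-6 + A A}{3} = \frac{-6 + A^{2}}{3} = -2 + \frac{A^{2}}{3}$)
$h{\left(-240,V{\left(16 \right)} \right)} - -18736 = \left(-2 + \frac{\left(-240\right)^{2}}{3}\right) - -18736 = \left(-2 + \frac{1}{3} \cdot 57600\right) + 18736 = \left(-2 + 19200\right) + 18736 = 19198 + 18736 = 37934$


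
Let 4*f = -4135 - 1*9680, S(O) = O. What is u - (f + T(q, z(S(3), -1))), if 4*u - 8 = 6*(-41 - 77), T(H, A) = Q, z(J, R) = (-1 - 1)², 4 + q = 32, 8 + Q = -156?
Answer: 13771/4 ≈ 3442.8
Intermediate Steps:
Q = -164 (Q = -8 - 156 = -164)
q = 28 (q = -4 + 32 = 28)
z(J, R) = 4 (z(J, R) = (-2)² = 4)
T(H, A) = -164
f = -13815/4 (f = (-4135 - 1*9680)/4 = (-4135 - 9680)/4 = (¼)*(-13815) = -13815/4 ≈ -3453.8)
u = -175 (u = 2 + (6*(-41 - 77))/4 = 2 + (6*(-118))/4 = 2 + (¼)*(-708) = 2 - 177 = -175)
u - (f + T(q, z(S(3), -1))) = -175 - (-13815/4 - 164) = -175 - 1*(-14471/4) = -175 + 14471/4 = 13771/4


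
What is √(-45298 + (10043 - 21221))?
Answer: 2*I*√14119 ≈ 237.65*I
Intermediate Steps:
√(-45298 + (10043 - 21221)) = √(-45298 - 11178) = √(-56476) = 2*I*√14119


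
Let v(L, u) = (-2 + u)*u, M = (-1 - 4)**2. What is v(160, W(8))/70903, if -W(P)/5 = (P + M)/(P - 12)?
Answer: 25905/1134448 ≈ 0.022835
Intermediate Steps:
M = 25 (M = (-5)**2 = 25)
W(P) = -5*(25 + P)/(-12 + P) (W(P) = -5*(P + 25)/(P - 12) = -5*(25 + P)/(-12 + P))
v(L, u) = u*(-2 + u)
v(160, W(8))/70903 = ((5*(-25 - 1*8)/(-12 + 8))*(-2 + 5*(-25 - 1*8)/(-12 + 8)))/70903 = ((5*(-25 - 8)/(-4))*(-2 + 5*(-25 - 8)/(-4)))*(1/70903) = ((5*(-1/4)*(-33))*(-2 + 5*(-1/4)*(-33)))*(1/70903) = (165*(-2 + 165/4)/4)*(1/70903) = ((165/4)*(157/4))*(1/70903) = (25905/16)*(1/70903) = 25905/1134448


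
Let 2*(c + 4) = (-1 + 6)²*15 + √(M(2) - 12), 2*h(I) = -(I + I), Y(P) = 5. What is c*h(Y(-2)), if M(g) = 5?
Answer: -1835/2 - 5*I*√7/2 ≈ -917.5 - 6.6144*I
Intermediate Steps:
h(I) = -I (h(I) = (-(I + I))/2 = (-2*I)/2 = -I)
c = 367/2 + I*√7/2 (c = -4 + ((-1 + 6)²*15 + √(5 - 12))/2 = -4 + (5²*15 + √(-7))/2 = -4 + (25*15 + I*√7)/2 = -4 + (375 + I*√7)/2 = -4 + (375/2 + I*√7/2) = 367/2 + I*√7/2 ≈ 183.5 + 1.3229*I)
c*h(Y(-2)) = (367/2 + I*√7/2)*(-1*5) = (367/2 + I*√7/2)*(-5) = -1835/2 - 5*I*√7/2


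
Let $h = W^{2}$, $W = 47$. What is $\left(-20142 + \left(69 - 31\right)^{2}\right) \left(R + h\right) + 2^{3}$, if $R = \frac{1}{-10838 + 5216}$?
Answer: $- \frac{116105180465}{2811} \approx -4.1304 \cdot 10^{7}$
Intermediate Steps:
$h = 2209$ ($h = 47^{2} = 2209$)
$R = - \frac{1}{5622}$ ($R = \frac{1}{-5622} = - \frac{1}{5622} \approx -0.00017787$)
$\left(-20142 + \left(69 - 31\right)^{2}\right) \left(R + h\right) + 2^{3} = \left(-20142 + \left(69 - 31\right)^{2}\right) \left(- \frac{1}{5622} + 2209\right) + 2^{3} = \left(-20142 + 38^{2}\right) \frac{12418997}{5622} + 8 = \left(-20142 + 1444\right) \frac{12418997}{5622} + 8 = \left(-18698\right) \frac{12418997}{5622} + 8 = - \frac{116105202953}{2811} + 8 = - \frac{116105180465}{2811}$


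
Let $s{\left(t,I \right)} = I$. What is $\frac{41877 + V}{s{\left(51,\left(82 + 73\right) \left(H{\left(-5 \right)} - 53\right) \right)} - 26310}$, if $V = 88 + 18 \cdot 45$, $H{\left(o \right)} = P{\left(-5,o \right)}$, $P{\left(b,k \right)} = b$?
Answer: $- \frac{1711}{1412} \approx -1.2118$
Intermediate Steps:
$H{\left(o \right)} = -5$
$V = 898$ ($V = 88 + 810 = 898$)
$\frac{41877 + V}{s{\left(51,\left(82 + 73\right) \left(H{\left(-5 \right)} - 53\right) \right)} - 26310} = \frac{41877 + 898}{\left(82 + 73\right) \left(-5 - 53\right) - 26310} = \frac{42775}{155 \left(-58\right) - 26310} = \frac{42775}{-8990 - 26310} = \frac{42775}{-35300} = 42775 \left(- \frac{1}{35300}\right) = - \frac{1711}{1412}$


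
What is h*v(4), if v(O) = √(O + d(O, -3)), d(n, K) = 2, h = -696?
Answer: -696*√6 ≈ -1704.8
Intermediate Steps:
v(O) = √(2 + O) (v(O) = √(O + 2) = √(2 + O))
h*v(4) = -696*√(2 + 4) = -696*√6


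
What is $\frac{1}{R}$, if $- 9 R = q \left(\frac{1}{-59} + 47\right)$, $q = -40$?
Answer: $\frac{59}{12320} \approx 0.004789$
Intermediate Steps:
$R = \frac{12320}{59}$ ($R = - \frac{\left(-40\right) \left(\frac{1}{-59} + 47\right)}{9} = - \frac{\left(-40\right) \left(- \frac{1}{59} + 47\right)}{9} = - \frac{\left(-40\right) \frac{2772}{59}}{9} = \left(- \frac{1}{9}\right) \left(- \frac{110880}{59}\right) = \frac{12320}{59} \approx 208.81$)
$\frac{1}{R} = \frac{1}{\frac{12320}{59}} = \frac{59}{12320}$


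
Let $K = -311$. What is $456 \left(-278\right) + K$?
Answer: $-127079$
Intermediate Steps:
$456 \left(-278\right) + K = 456 \left(-278\right) - 311 = -126768 - 311 = -127079$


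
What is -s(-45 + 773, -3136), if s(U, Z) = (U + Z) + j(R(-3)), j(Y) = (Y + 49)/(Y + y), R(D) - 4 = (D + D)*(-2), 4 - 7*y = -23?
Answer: 334257/139 ≈ 2404.7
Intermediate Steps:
y = 27/7 (y = 4/7 - ⅐*(-23) = 4/7 + 23/7 = 27/7 ≈ 3.8571)
R(D) = 4 - 4*D (R(D) = 4 + (D + D)*(-2) = 4 + (2*D)*(-2) = 4 - 4*D)
j(Y) = (49 + Y)/(27/7 + Y) (j(Y) = (Y + 49)/(Y + 27/7) = (49 + Y)/(27/7 + Y))
s(U, Z) = 455/139 + U + Z (s(U, Z) = (U + Z) + 7*(49 + (4 - 4*(-3)))/(27 + 7*(4 - 4*(-3))) = (U + Z) + 7*(49 + (4 + 12))/(27 + 7*(4 + 12)) = (U + Z) + 7*(49 + 16)/(27 + 7*16) = (U + Z) + 7*65/(27 + 112) = (U + Z) + 7*65/139 = (U + Z) + 7*(1/139)*65 = (U + Z) + 455/139 = 455/139 + U + Z)
-s(-45 + 773, -3136) = -(455/139 + (-45 + 773) - 3136) = -(455/139 + 728 - 3136) = -1*(-334257/139) = 334257/139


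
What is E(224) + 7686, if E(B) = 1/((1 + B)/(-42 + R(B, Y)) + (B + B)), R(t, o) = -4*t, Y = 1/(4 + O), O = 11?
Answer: 3228113252/419999 ≈ 7686.0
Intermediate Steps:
Y = 1/15 (Y = 1/(4 + 11) = 1/15 ≈ 0.066667)
E(B) = 1/(2*B + (1 + B)/(-42 - 4*B)) (E(B) = 1/((1 + B)/(-42 - 4*B) + (B + B)) = 1/((1 + B)/(-42 - 4*B) + 2*B) = 1/(2*B + (1 + B)/(-42 - 4*B)))
E(224) + 7686 = 2*(21 + 2*224)/(-1 + 8*224**2 + 83*224) + 7686 = 2*(21 + 448)/(-1 + 8*50176 + 18592) + 7686 = 2*469/(-1 + 401408 + 18592) + 7686 = 2*469/419999 + 7686 = 2*(1/419999)*469 + 7686 = 938/419999 + 7686 = 3228113252/419999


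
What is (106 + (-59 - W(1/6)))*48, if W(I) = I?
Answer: 2248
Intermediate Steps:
(106 + (-59 - W(1/6)))*48 = (106 + (-59 - 1/6))*48 = (106 + (-59 - 1*⅙))*48 = (106 + (-59 - ⅙))*48 = (106 - 355/6)*48 = (281/6)*48 = 2248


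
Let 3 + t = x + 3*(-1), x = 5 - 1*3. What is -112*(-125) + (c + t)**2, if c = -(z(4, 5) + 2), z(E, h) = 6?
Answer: 14144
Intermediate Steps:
x = 2 (x = 5 - 3 = 2)
c = -8 (c = -(6 + 2) = -1*8 = -8)
t = -4 (t = -3 + (2 + 3*(-1)) = -3 + (2 - 3) = -3 - 1 = -4)
-112*(-125) + (c + t)**2 = -112*(-125) + (-8 - 4)**2 = 14000 + (-12)**2 = 14000 + 144 = 14144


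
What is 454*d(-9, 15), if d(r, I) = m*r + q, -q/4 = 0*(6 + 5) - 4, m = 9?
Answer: -29510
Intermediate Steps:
q = 16 (q = -4*(0*(6 + 5) - 4) = -4*(0*11 - 4) = -4*(0 - 4) = -4*(-4) = 16)
d(r, I) = 16 + 9*r (d(r, I) = 9*r + 16 = 16 + 9*r)
454*d(-9, 15) = 454*(16 + 9*(-9)) = 454*(16 - 81) = 454*(-65) = -29510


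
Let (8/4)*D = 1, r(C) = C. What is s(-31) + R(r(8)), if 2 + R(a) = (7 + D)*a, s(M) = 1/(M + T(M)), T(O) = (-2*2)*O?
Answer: 5395/93 ≈ 58.011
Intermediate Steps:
T(O) = -4*O
D = ½ (D = (½)*1 = ½ ≈ 0.50000)
s(M) = -1/(3*M) (s(M) = 1/(M - 4*M) = 1/(-3*M) = -1/(3*M))
R(a) = -2 + 15*a/2 (R(a) = -2 + (7 + ½)*a = -2 + 15*a/2)
s(-31) + R(r(8)) = -⅓/(-31) + (-2 + (15/2)*8) = -⅓*(-1/31) + (-2 + 60) = 1/93 + 58 = 5395/93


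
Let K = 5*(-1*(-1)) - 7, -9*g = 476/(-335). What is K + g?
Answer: -5554/3015 ≈ -1.8421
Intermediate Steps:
g = 476/3015 (g = -476/(9*(-335)) = -476*(-1)/(9*335) = -⅑*(-476/335) = 476/3015 ≈ 0.15788)
K = -2 (K = 5*1 - 7 = 5 - 7 = -2)
K + g = -2 + 476/3015 = -5554/3015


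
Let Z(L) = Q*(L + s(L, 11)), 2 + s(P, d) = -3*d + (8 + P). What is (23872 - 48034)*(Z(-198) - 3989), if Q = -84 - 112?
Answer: -1906840878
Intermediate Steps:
Q = -196
s(P, d) = 6 + P - 3*d (s(P, d) = -2 + (-3*d + (8 + P)) = -2 + (8 + P - 3*d) = 6 + P - 3*d)
Z(L) = 5292 - 392*L (Z(L) = -196*(L + (6 + L - 3*11)) = -196*(L + (6 + L - 33)) = -196*(L + (-27 + L)) = -196*(-27 + 2*L) = 5292 - 392*L)
(23872 - 48034)*(Z(-198) - 3989) = (23872 - 48034)*((5292 - 392*(-198)) - 3989) = -24162*((5292 + 77616) - 3989) = -24162*(82908 - 3989) = -24162*78919 = -1906840878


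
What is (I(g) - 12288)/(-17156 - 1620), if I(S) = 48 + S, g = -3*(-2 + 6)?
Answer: 3063/4694 ≈ 0.65254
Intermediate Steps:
g = -12 (g = -3*4 = -12)
(I(g) - 12288)/(-17156 - 1620) = ((48 - 12) - 12288)/(-17156 - 1620) = (36 - 12288)/(-18776) = -12252*(-1/18776) = 3063/4694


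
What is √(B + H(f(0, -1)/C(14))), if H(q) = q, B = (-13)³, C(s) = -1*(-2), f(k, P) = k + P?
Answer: I*√8790/2 ≈ 46.878*I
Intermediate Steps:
f(k, P) = P + k
C(s) = 2
B = -2197
√(B + H(f(0, -1)/C(14))) = √(-2197 + (-1 + 0)/2) = √(-2197 - 1*½) = √(-2197 - ½) = √(-4395/2) = I*√8790/2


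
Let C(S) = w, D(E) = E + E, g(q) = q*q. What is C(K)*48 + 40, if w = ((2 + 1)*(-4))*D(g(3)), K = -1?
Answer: -10328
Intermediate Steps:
g(q) = q²
D(E) = 2*E
w = -216 (w = ((2 + 1)*(-4))*(2*3²) = (3*(-4))*(2*9) = -12*18 = -216)
C(S) = -216
C(K)*48 + 40 = -216*48 + 40 = -10368 + 40 = -10328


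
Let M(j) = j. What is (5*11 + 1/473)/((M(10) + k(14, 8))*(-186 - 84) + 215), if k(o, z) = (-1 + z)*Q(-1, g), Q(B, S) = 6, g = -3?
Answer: -26016/6539225 ≈ -0.0039785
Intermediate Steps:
k(o, z) = -6 + 6*z (k(o, z) = (-1 + z)*6 = -6 + 6*z)
(5*11 + 1/473)/((M(10) + k(14, 8))*(-186 - 84) + 215) = (5*11 + 1/473)/((10 + (-6 + 6*8))*(-186 - 84) + 215) = (55 + 1/473)/((10 + (-6 + 48))*(-270) + 215) = 26016/(473*((10 + 42)*(-270) + 215)) = 26016/(473*(52*(-270) + 215)) = 26016/(473*(-14040 + 215)) = (26016/473)/(-13825) = (26016/473)*(-1/13825) = -26016/6539225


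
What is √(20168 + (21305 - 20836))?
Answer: 3*√2293 ≈ 143.66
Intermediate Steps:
√(20168 + (21305 - 20836)) = √(20168 + 469) = √20637 = 3*√2293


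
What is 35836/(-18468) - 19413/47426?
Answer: -514519355/218965842 ≈ -2.3498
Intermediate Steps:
35836/(-18468) - 19413/47426 = 35836*(-1/18468) - 19413*1/47426 = -8959/4617 - 19413/47426 = -514519355/218965842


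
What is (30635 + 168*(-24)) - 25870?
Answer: 733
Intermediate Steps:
(30635 + 168*(-24)) - 25870 = (30635 - 4032) - 25870 = 26603 - 25870 = 733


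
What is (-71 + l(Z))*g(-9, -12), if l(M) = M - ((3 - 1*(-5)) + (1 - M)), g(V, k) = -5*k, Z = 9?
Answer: -3720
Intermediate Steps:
l(M) = -9 + 2*M (l(M) = M - ((3 + 5) + (1 - M)) = M - (8 + (1 - M)) = M - (9 - M) = M + (-9 + M) = -9 + 2*M)
(-71 + l(Z))*g(-9, -12) = (-71 + (-9 + 2*9))*(-5*(-12)) = (-71 + (-9 + 18))*60 = (-71 + 9)*60 = -62*60 = -3720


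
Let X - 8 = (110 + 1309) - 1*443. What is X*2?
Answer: 1968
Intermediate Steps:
X = 984 (X = 8 + ((110 + 1309) - 1*443) = 8 + (1419 - 443) = 8 + 976 = 984)
X*2 = 984*2 = 1968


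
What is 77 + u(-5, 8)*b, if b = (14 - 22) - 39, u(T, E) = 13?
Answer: -534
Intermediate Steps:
b = -47 (b = -8 - 39 = -47)
77 + u(-5, 8)*b = 77 + 13*(-47) = 77 - 611 = -534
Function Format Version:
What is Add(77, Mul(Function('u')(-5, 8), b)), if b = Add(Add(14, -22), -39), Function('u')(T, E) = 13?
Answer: -534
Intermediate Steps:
b = -47 (b = Add(-8, -39) = -47)
Add(77, Mul(Function('u')(-5, 8), b)) = Add(77, Mul(13, -47)) = Add(77, -611) = -534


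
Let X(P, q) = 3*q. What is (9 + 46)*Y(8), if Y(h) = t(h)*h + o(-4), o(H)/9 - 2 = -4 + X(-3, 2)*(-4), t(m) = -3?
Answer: -14190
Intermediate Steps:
o(H) = -234 (o(H) = 18 + 9*(-4 + (3*2)*(-4)) = 18 + 9*(-4 + 6*(-4)) = 18 + 9*(-4 - 24) = 18 + 9*(-28) = 18 - 252 = -234)
Y(h) = -234 - 3*h (Y(h) = -3*h - 234 = -234 - 3*h)
(9 + 46)*Y(8) = (9 + 46)*(-234 - 3*8) = 55*(-234 - 24) = 55*(-258) = -14190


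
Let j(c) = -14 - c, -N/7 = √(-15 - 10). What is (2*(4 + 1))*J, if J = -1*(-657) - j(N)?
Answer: 6710 - 350*I ≈ 6710.0 - 350.0*I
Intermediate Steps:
N = -35*I (N = -7*√(-15 - 10) = -35*I ≈ -35.0*I)
J = 671 - 35*I (J = -1*(-657) - (-14 - (-35)*I) = 657 - (-14 + 35*I) = 657 + (14 - 35*I) = 671 - 35*I ≈ 671.0 - 35.0*I)
(2*(4 + 1))*J = (2*(4 + 1))*(671 - 35*I) = (2*5)*(671 - 35*I) = 10*(671 - 35*I) = 6710 - 350*I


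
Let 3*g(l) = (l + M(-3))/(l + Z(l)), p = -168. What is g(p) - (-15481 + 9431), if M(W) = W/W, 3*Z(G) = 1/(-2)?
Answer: 6104784/1009 ≈ 6050.3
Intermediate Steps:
Z(G) = -⅙ (Z(G) = (⅓)/(-2) = (⅓)*(-½) = -⅙)
M(W) = 1
g(l) = (1 + l)/(3*(-⅙ + l)) (g(l) = ((l + 1)/(l - ⅙))/3 = ((1 + l)/(-⅙ + l))/3 = (1 + l)/(3*(-⅙ + l)))
g(p) - (-15481 + 9431) = 2*(1 - 168)/(-1 + 6*(-168)) - (-15481 + 9431) = 2*(-167)/(-1 - 1008) - 1*(-6050) = 2*(-167)/(-1009) + 6050 = 2*(-1/1009)*(-167) + 6050 = 334/1009 + 6050 = 6104784/1009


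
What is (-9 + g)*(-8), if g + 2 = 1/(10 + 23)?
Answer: 2896/33 ≈ 87.758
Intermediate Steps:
g = -65/33 (g = -2 + 1/(10 + 23) = -2 + 1/33 = -65/33 ≈ -1.9697)
(-9 + g)*(-8) = (-9 - 65/33)*(-8) = -362/33*(-8) = 2896/33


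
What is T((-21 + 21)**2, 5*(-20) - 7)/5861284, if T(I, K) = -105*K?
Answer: 11235/5861284 ≈ 0.0019168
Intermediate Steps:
T((-21 + 21)**2, 5*(-20) - 7)/5861284 = -105*(5*(-20) - 7)/5861284 = -105*(-100 - 7)*(1/5861284) = -105*(-107)*(1/5861284) = 11235*(1/5861284) = 11235/5861284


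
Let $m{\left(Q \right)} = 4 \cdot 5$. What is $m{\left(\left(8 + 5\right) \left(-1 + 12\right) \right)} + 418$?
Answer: $438$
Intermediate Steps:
$m{\left(Q \right)} = 20$
$m{\left(\left(8 + 5\right) \left(-1 + 12\right) \right)} + 418 = 20 + 418 = 438$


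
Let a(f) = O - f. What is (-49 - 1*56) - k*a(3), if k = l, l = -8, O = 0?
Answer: -129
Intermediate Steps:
a(f) = -f (a(f) = 0 - f = -f)
k = -8
(-49 - 1*56) - k*a(3) = (-49 - 1*56) - (-8)*(-1*3) = (-49 - 56) - (-8)*(-3) = -105 - 1*24 = -105 - 24 = -129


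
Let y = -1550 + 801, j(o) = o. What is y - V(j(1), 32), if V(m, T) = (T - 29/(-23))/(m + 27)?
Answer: -483121/644 ≈ -750.19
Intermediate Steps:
y = -749
V(m, T) = (29/23 + T)/(27 + m) (V(m, T) = (T - 29*(-1/23))/(27 + m) = (T + 29/23)/(27 + m) = (29/23 + T)/(27 + m))
y - V(j(1), 32) = -749 - (29/23 + 32)/(27 + 1) = -749 - 765/(28*23) = -749 - 1*765/644 = -749 - 765/644 = -483121/644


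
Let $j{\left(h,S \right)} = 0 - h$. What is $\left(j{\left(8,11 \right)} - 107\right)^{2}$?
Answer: $13225$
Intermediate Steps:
$j{\left(h,S \right)} = - h$
$\left(j{\left(8,11 \right)} - 107\right)^{2} = \left(\left(-1\right) 8 - 107\right)^{2} = \left(-8 - 107\right)^{2} = \left(-115\right)^{2} = 13225$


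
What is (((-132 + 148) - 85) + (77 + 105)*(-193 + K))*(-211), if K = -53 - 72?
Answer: 12226395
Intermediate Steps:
K = -125
(((-132 + 148) - 85) + (77 + 105)*(-193 + K))*(-211) = (((-132 + 148) - 85) + (77 + 105)*(-193 - 125))*(-211) = ((16 - 85) + 182*(-318))*(-211) = (-69 - 57876)*(-211) = -57945*(-211) = 12226395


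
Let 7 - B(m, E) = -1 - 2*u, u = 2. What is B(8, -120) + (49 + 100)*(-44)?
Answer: -6544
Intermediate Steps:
B(m, E) = 12 (B(m, E) = 7 - (-1 - 2*2) = 7 - (-1 - 4) = 7 - 1*(-5) = 7 + 5 = 12)
B(8, -120) + (49 + 100)*(-44) = 12 + (49 + 100)*(-44) = 12 + 149*(-44) = 12 - 6556 = -6544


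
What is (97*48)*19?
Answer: 88464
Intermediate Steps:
(97*48)*19 = 4656*19 = 88464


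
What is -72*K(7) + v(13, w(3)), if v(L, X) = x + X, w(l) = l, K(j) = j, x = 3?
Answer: -498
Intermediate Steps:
v(L, X) = 3 + X
-72*K(7) + v(13, w(3)) = -72*7 + (3 + 3) = -504 + 6 = -498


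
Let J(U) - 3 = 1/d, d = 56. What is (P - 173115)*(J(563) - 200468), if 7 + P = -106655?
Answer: 3140787513303/56 ≈ 5.6086e+10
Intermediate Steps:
P = -106662 (P = -7 - 106655 = -106662)
J(U) = 169/56 (J(U) = 3 + 1/56 = 169/56)
(P - 173115)*(J(563) - 200468) = (-106662 - 173115)*(169/56 - 200468) = -279777*(-11226039/56) = 3140787513303/56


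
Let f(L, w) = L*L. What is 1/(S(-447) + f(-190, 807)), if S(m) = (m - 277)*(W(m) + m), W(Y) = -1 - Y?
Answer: 1/36824 ≈ 2.7156e-5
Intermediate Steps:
f(L, w) = L²
S(m) = 277 - m (S(m) = (m - 277)*((-1 - m) + m) = (-277 + m)*(-1) = 277 - m)
1/(S(-447) + f(-190, 807)) = 1/((277 - 1*(-447)) + (-190)²) = 1/((277 + 447) + 36100) = 1/(724 + 36100) = 1/36824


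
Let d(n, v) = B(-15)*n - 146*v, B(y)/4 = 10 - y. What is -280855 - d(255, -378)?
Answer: -361543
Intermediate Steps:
B(y) = 40 - 4*y (B(y) = 4*(10 - y) = 40 - 4*y)
d(n, v) = -146*v + 100*n (d(n, v) = (40 - 4*(-15))*n - 146*v = (40 + 60)*n - 146*v = 100*n - 146*v = -146*v + 100*n)
-280855 - d(255, -378) = -280855 - (-146*(-378) + 100*255) = -280855 - (55188 + 25500) = -280855 - 1*80688 = -280855 - 80688 = -361543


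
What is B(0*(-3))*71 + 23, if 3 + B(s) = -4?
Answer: -474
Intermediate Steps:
B(s) = -7 (B(s) = -3 - 4 = -7)
B(0*(-3))*71 + 23 = -7*71 + 23 = -497 + 23 = -474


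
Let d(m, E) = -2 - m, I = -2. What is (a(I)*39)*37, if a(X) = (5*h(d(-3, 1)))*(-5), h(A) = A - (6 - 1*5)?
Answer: 0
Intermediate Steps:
h(A) = -1 + A (h(A) = A - (6 - 5) = A - 1*1 = A - 1 = -1 + A)
a(X) = 0 (a(X) = (5*(-1 + (-2 - 1*(-3))))*(-5) = (5*(-1 + (-2 + 3)))*(-5) = (5*(-1 + 1))*(-5) = (5*0)*(-5) = 0*(-5) = 0)
(a(I)*39)*37 = (0*39)*37 = 0*37 = 0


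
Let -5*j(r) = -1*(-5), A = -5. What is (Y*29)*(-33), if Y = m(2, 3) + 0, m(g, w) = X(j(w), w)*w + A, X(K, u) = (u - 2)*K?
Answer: 7656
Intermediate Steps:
j(r) = -1 (j(r) = -(-1)*(-5)/5 = -⅕*5 = -1)
X(K, u) = K*(-2 + u) (X(K, u) = (-2 + u)*K = K*(-2 + u))
m(g, w) = -5 + w*(2 - w) (m(g, w) = (-(-2 + w))*w - 5 = (2 - w)*w - 5 = w*(2 - w) - 5 = -5 + w*(2 - w))
Y = -8 (Y = (-5 - 1*3*(-2 + 3)) + 0 = (-5 - 1*3*1) + 0 = (-5 - 3) + 0 = -8 + 0 = -8)
(Y*29)*(-33) = -8*29*(-33) = -232*(-33) = 7656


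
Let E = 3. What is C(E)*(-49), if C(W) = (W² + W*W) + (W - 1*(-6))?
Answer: -1323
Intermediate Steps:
C(W) = 6 + W + 2*W² (C(W) = (W² + W²) + (W + 6) = 2*W² + (6 + W) = 6 + W + 2*W²)
C(E)*(-49) = (6 + 3 + 2*3²)*(-49) = (6 + 3 + 2*9)*(-49) = (6 + 3 + 18)*(-49) = 27*(-49) = -1323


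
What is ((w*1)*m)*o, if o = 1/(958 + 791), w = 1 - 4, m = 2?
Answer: -2/583 ≈ -0.0034305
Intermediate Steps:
w = -3
o = 1/1749 ≈ 0.00057176
((w*1)*m)*o = (-3*1*2)*(1/1749) = -3*2*(1/1749) = -6*1/1749 = -2/583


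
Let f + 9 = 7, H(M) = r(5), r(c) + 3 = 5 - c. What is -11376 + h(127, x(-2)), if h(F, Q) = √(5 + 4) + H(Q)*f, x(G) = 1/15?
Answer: -11367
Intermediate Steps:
r(c) = 2 - c (r(c) = -3 + (5 - c) = 2 - c)
H(M) = -3 (H(M) = 2 - 1*5 = 2 - 5 = -3)
x(G) = 1/15
f = -2 (f = -9 + 7 = -2)
h(F, Q) = 9 (h(F, Q) = √(5 + 4) - 3*(-2) = √9 + 6 = 3 + 6 = 9)
-11376 + h(127, x(-2)) = -11376 + 9 = -11367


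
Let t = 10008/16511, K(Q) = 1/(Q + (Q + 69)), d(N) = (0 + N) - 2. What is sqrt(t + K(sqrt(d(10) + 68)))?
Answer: sqrt(11674317193 + 660968352*sqrt(19))/(16511*sqrt(69 + 4*sqrt(19))) ≈ 0.78595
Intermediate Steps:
d(N) = -2 + N (d(N) = N - 2 = -2 + N)
K(Q) = 1/(69 + 2*Q) (K(Q) = 1/(Q + (69 + Q)) = 1/(69 + 2*Q))
t = 10008/16511 (t = 10008*(1/16511) = 10008/16511 ≈ 0.60614)
sqrt(t + K(sqrt(d(10) + 68))) = sqrt(10008/16511 + 1/(69 + 2*sqrt((-2 + 10) + 68))) = sqrt(10008/16511 + 1/(69 + 2*sqrt(8 + 68))) = sqrt(10008/16511 + 1/(69 + 2*sqrt(76))) = sqrt(10008/16511 + 1/(69 + 2*(2*sqrt(19)))) = sqrt(10008/16511 + 1/(69 + 4*sqrt(19)))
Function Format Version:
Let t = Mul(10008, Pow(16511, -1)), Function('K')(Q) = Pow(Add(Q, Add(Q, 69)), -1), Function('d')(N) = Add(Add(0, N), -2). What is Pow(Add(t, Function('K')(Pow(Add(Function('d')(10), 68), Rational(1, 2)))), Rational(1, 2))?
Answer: Mul(Rational(1, 16511), Pow(Add(69, Mul(4, Pow(19, Rational(1, 2)))), Rational(-1, 2)), Pow(Add(11674317193, Mul(660968352, Pow(19, Rational(1, 2)))), Rational(1, 2))) ≈ 0.78595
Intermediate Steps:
Function('d')(N) = Add(-2, N) (Function('d')(N) = Add(N, -2) = Add(-2, N))
Function('K')(Q) = Pow(Add(69, Mul(2, Q)), -1) (Function('K')(Q) = Pow(Add(Q, Add(69, Q)), -1) = Pow(Add(69, Mul(2, Q)), -1))
t = Rational(10008, 16511) (t = Mul(10008, Rational(1, 16511)) = Rational(10008, 16511) ≈ 0.60614)
Pow(Add(t, Function('K')(Pow(Add(Function('d')(10), 68), Rational(1, 2)))), Rational(1, 2)) = Pow(Add(Rational(10008, 16511), Pow(Add(69, Mul(2, Pow(Add(Add(-2, 10), 68), Rational(1, 2)))), -1)), Rational(1, 2)) = Pow(Add(Rational(10008, 16511), Pow(Add(69, Mul(2, Pow(Add(8, 68), Rational(1, 2)))), -1)), Rational(1, 2)) = Pow(Add(Rational(10008, 16511), Pow(Add(69, Mul(2, Pow(76, Rational(1, 2)))), -1)), Rational(1, 2)) = Pow(Add(Rational(10008, 16511), Pow(Add(69, Mul(2, Mul(2, Pow(19, Rational(1, 2))))), -1)), Rational(1, 2)) = Pow(Add(Rational(10008, 16511), Pow(Add(69, Mul(4, Pow(19, Rational(1, 2)))), -1)), Rational(1, 2))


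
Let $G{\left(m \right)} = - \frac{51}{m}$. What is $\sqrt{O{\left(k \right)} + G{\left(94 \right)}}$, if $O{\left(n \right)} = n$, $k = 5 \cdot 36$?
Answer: $\frac{\sqrt{1585686}}{94} \approx 13.396$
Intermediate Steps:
$k = 180$
$\sqrt{O{\left(k \right)} + G{\left(94 \right)}} = \sqrt{180 - \frac{51}{94}} = \sqrt{\frac{16869}{94}} = \frac{\sqrt{1585686}}{94}$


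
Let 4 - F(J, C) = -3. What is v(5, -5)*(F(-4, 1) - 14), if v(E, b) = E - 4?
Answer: -7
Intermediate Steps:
v(E, b) = -4 + E
F(J, C) = 7 (F(J, C) = 4 - 1*(-3) = 4 + 3 = 7)
v(5, -5)*(F(-4, 1) - 14) = (-4 + 5)*(7 - 14) = 1*(-7) = -7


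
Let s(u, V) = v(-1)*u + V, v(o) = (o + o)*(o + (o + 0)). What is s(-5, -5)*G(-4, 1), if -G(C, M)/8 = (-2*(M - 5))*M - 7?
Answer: 200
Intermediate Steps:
v(o) = 4*o² (v(o) = (2*o)*(o + o) = (2*o)*(2*o) = 4*o²)
G(C, M) = 56 - 8*M*(10 - 2*M) (G(C, M) = -8*((-2*(M - 5))*M - 7) = -8*((-2*(-5 + M))*M - 7) = -8*((10 - 2*M)*M - 7) = -8*(M*(10 - 2*M) - 7) = -8*(-7 + M*(10 - 2*M)) = 56 - 8*M*(10 - 2*M))
s(u, V) = V + 4*u (s(u, V) = (4*(-1)²)*u + V = (4*1)*u + V = 4*u + V = V + 4*u)
s(-5, -5)*G(-4, 1) = (-5 + 4*(-5))*(56 - 80*1 + 16*1²) = (-5 - 20)*(56 - 80 + 16*1) = -25*(56 - 80 + 16) = -25*(-8) = 200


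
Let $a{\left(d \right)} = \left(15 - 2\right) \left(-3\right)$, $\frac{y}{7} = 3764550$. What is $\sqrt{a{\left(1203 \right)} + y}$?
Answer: $9 \sqrt{325331} \approx 5133.4$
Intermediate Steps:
$y = 26351850$ ($y = 7 \cdot 3764550 = 26351850$)
$a{\left(d \right)} = -39$ ($a{\left(d \right)} = 13 \left(-3\right) = -39$)
$\sqrt{a{\left(1203 \right)} + y} = \sqrt{-39 + 26351850} = \sqrt{26351811} = 9 \sqrt{325331}$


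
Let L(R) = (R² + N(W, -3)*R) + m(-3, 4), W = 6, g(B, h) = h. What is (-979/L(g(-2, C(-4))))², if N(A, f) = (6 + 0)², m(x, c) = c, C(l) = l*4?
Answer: 958441/99856 ≈ 9.5982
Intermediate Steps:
C(l) = 4*l
N(A, f) = 36 (N(A, f) = 6² = 36)
L(R) = 4 + R² + 36*R (L(R) = (R² + 36*R) + 4 = 4 + R² + 36*R)
(-979/L(g(-2, C(-4))))² = (-979/(4 + (4*(-4))² + 36*(4*(-4))))² = (-979/(4 + (-16)² + 36*(-16)))² = (-979/(4 + 256 - 576))² = (-979/(-316))² = (-979*(-1/316))² = (979/316)² = 958441/99856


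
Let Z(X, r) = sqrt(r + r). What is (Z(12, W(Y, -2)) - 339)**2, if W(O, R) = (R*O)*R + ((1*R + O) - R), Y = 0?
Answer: 114921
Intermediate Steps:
W(O, R) = O + O*R**2 (W(O, R) = (O*R)*R + ((R + O) - R) = O*R**2 + ((O + R) - R) = O*R**2 + O = O + O*R**2)
Z(X, r) = sqrt(2)*sqrt(r) (Z(X, r) = sqrt(2*r) = sqrt(2)*sqrt(r))
(Z(12, W(Y, -2)) - 339)**2 = (sqrt(2)*sqrt(0*(1 + (-2)**2)) - 339)**2 = (sqrt(2)*sqrt(0*(1 + 4)) - 339)**2 = (sqrt(2)*sqrt(0*5) - 339)**2 = (sqrt(2)*sqrt(0) - 339)**2 = (sqrt(2)*0 - 339)**2 = (0 - 339)**2 = (-339)**2 = 114921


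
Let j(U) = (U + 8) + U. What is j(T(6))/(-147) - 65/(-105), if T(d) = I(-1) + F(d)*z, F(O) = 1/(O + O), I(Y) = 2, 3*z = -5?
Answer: 1427/2646 ≈ 0.53930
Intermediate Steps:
z = -5/3 (z = (1/3)*(-5) = -5/3 ≈ -1.6667)
F(O) = 1/(2*O)
T(d) = 2 - 5/(6*d) (T(d) = 2 + (1/(2*d))*(-5/3) = 2 - 5/(6*d))
j(U) = 8 + 2*U (j(U) = (8 + U) + U = 8 + 2*U)
j(T(6))/(-147) - 65/(-105) = (8 + 2*(2 - 5/6/6))/(-147) - 65/(-105) = (8 + 2*(2 - 5/6*1/6))*(-1/147) - 65*(-1/105) = (8 + 2*(2 - 5/36))*(-1/147) + 13/21 = (8 + 2*(67/36))*(-1/147) + 13/21 = (8 + 67/18)*(-1/147) + 13/21 = (211/18)*(-1/147) + 13/21 = -211/2646 + 13/21 = 1427/2646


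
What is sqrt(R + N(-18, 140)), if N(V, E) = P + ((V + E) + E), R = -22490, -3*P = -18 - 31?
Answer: I*sqrt(199905)/3 ≈ 149.04*I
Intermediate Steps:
P = 49/3 (P = -(-18 - 31)/3 = -1/3*(-49) = 49/3 ≈ 16.333)
N(V, E) = 49/3 + V + 2*E (N(V, E) = 49/3 + ((V + E) + E) = 49/3 + ((E + V) + E) = 49/3 + (V + 2*E) = 49/3 + V + 2*E)
sqrt(R + N(-18, 140)) = sqrt(-22490 + (49/3 - 18 + 2*140)) = sqrt(-22490 + (49/3 - 18 + 280)) = sqrt(-22490 + 835/3) = sqrt(-66635/3) = I*sqrt(199905)/3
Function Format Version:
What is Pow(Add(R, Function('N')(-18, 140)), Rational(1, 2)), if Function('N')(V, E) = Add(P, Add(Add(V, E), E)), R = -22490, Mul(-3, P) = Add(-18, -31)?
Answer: Mul(Rational(1, 3), I, Pow(199905, Rational(1, 2))) ≈ Mul(149.04, I)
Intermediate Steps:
P = Rational(49, 3) (P = Mul(Rational(-1, 3), Add(-18, -31)) = Mul(Rational(-1, 3), -49) = Rational(49, 3) ≈ 16.333)
Function('N')(V, E) = Add(Rational(49, 3), V, Mul(2, E)) (Function('N')(V, E) = Add(Rational(49, 3), Add(Add(V, E), E)) = Add(Rational(49, 3), Add(Add(E, V), E)) = Add(Rational(49, 3), Add(V, Mul(2, E))) = Add(Rational(49, 3), V, Mul(2, E)))
Pow(Add(R, Function('N')(-18, 140)), Rational(1, 2)) = Pow(Add(-22490, Add(Rational(49, 3), -18, Mul(2, 140))), Rational(1, 2)) = Pow(Add(-22490, Add(Rational(49, 3), -18, 280)), Rational(1, 2)) = Pow(Add(-22490, Rational(835, 3)), Rational(1, 2)) = Pow(Rational(-66635, 3), Rational(1, 2)) = Mul(Rational(1, 3), I, Pow(199905, Rational(1, 2)))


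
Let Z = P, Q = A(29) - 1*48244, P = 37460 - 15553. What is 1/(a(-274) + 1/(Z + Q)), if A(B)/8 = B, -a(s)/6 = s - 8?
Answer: 26105/44169659 ≈ 0.00059102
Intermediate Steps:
a(s) = 48 - 6*s (a(s) = -6*(s - 8) = -6*(-8 + s) = 48 - 6*s)
A(B) = 8*B
P = 21907
Q = -48012 (Q = 8*29 - 1*48244 = 232 - 48244 = -48012)
Z = 21907
1/(a(-274) + 1/(Z + Q)) = 1/((48 - 6*(-274)) + 1/(21907 - 48012)) = 1/((48 + 1644) + 1/(-26105)) = 1/(1692 - 1/26105) = 1/(44169659/26105) = 26105/44169659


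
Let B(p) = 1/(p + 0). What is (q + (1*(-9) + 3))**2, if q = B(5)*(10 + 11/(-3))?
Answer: 5041/225 ≈ 22.404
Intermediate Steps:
B(p) = 1/p
q = 19/15 (q = (10 + 11/(-3))/5 = (10 + 11*(-1/3))/5 = (10 - 11/3)/5 = (1/5)*(19/3) = 19/15 ≈ 1.2667)
(q + (1*(-9) + 3))**2 = (19/15 + (1*(-9) + 3))**2 = (19/15 + (-9 + 3))**2 = (19/15 - 6)**2 = (-71/15)**2 = 5041/225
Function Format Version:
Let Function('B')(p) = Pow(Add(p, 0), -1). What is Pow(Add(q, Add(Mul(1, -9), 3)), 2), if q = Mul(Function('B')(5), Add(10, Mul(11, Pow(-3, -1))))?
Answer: Rational(5041, 225) ≈ 22.404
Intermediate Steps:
Function('B')(p) = Pow(p, -1)
q = Rational(19, 15) (q = Mul(Pow(5, -1), Add(10, Mul(11, Pow(-3, -1)))) = Mul(Rational(1, 5), Add(10, Mul(11, Rational(-1, 3)))) = Mul(Rational(1, 5), Add(10, Rational(-11, 3))) = Mul(Rational(1, 5), Rational(19, 3)) = Rational(19, 15) ≈ 1.2667)
Pow(Add(q, Add(Mul(1, -9), 3)), 2) = Pow(Add(Rational(19, 15), Add(Mul(1, -9), 3)), 2) = Pow(Add(Rational(19, 15), Add(-9, 3)), 2) = Pow(Add(Rational(19, 15), -6), 2) = Pow(Rational(-71, 15), 2) = Rational(5041, 225)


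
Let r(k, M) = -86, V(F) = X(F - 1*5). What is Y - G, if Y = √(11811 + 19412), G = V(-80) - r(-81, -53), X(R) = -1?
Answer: -85 + √31223 ≈ 91.700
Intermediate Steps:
V(F) = -1
G = 85 (G = -1 - 1*(-86) = -1 + 86 = 85)
Y = √31223 ≈ 176.70
Y - G = √31223 - 1*85 = √31223 - 85 = -85 + √31223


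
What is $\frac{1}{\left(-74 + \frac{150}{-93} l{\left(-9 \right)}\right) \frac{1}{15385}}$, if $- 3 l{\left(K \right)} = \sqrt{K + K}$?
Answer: $- \frac{547044445}{2633718} - \frac{11923375 i \sqrt{2}}{2633718} \approx -207.71 - 6.4024 i$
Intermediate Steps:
$l{\left(K \right)} = - \frac{\sqrt{2} \sqrt{K}}{3}$ ($l{\left(K \right)} = - \frac{\sqrt{K + K}}{3} = - \frac{\sqrt{2 K}}{3} = - \frac{\sqrt{2} \sqrt{K}}{3}$)
$\frac{1}{\left(-74 + \frac{150}{-93} l{\left(-9 \right)}\right) \frac{1}{15385}} = \frac{1}{\left(-74 + \frac{150}{-93} \left(- \frac{\sqrt{2} \sqrt{-9}}{3}\right)\right) \frac{1}{15385}} = \frac{1}{\left(-74 + 150 \left(- \frac{1}{93}\right) \left(- \frac{\sqrt{2} \cdot 3 i}{3}\right)\right) \frac{1}{15385}} = \frac{1}{\left(-74 - \frac{50 \left(- i \sqrt{2}\right)}{31}\right) \frac{1}{15385}} = \frac{1}{\left(-74 + \frac{50 i \sqrt{2}}{31}\right) \frac{1}{15385}} = \frac{1}{- \frac{74}{15385} + \frac{10 i \sqrt{2}}{95387}}$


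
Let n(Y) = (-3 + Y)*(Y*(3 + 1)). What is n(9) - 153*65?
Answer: -9729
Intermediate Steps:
n(Y) = 4*Y*(-3 + Y) (n(Y) = (-3 + Y)*(Y*4) = (-3 + Y)*(4*Y) = 4*Y*(-3 + Y))
n(9) - 153*65 = 4*9*(-3 + 9) - 153*65 = 4*9*6 - 9945 = 216 - 9945 = -9729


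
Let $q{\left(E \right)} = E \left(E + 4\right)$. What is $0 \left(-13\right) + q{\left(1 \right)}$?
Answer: $5$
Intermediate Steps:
$q{\left(E \right)} = E \left(4 + E\right)$
$0 \left(-13\right) + q{\left(1 \right)} = 0 \left(-13\right) + 1 \left(4 + 1\right) = 0 + 1 \cdot 5 = 0 + 5 = 5$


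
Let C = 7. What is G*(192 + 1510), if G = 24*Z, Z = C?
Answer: 285936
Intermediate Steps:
Z = 7
G = 168 (G = 24*7 = 168)
G*(192 + 1510) = 168*(192 + 1510) = 168*1702 = 285936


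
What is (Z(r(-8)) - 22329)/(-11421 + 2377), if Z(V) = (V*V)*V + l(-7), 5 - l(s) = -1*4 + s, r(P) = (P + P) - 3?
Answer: 429/133 ≈ 3.2256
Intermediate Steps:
r(P) = -3 + 2*P (r(P) = 2*P - 3 = -3 + 2*P)
l(s) = 9 - s (l(s) = 5 - (-1*4 + s) = 5 - (-4 + s) = 5 + (4 - s) = 9 - s)
Z(V) = 16 + V**3 (Z(V) = (V*V)*V + (9 - 1*(-7)) = V**2*V + (9 + 7) = V**3 + 16 = 16 + V**3)
(Z(r(-8)) - 22329)/(-11421 + 2377) = ((16 + (-3 + 2*(-8))**3) - 22329)/(-11421 + 2377) = ((16 + (-3 - 16)**3) - 22329)/(-9044) = ((16 + (-19)**3) - 22329)*(-1/9044) = ((16 - 6859) - 22329)*(-1/9044) = (-6843 - 22329)*(-1/9044) = -29172*(-1/9044) = 429/133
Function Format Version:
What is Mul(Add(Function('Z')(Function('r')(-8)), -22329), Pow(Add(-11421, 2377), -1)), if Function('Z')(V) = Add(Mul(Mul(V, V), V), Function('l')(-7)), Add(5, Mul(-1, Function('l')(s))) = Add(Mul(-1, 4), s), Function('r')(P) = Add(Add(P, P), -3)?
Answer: Rational(429, 133) ≈ 3.2256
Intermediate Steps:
Function('r')(P) = Add(-3, Mul(2, P)) (Function('r')(P) = Add(Mul(2, P), -3) = Add(-3, Mul(2, P)))
Function('l')(s) = Add(9, Mul(-1, s)) (Function('l')(s) = Add(5, Mul(-1, Add(Mul(-1, 4), s))) = Add(5, Mul(-1, Add(-4, s))) = Add(5, Add(4, Mul(-1, s))) = Add(9, Mul(-1, s)))
Function('Z')(V) = Add(16, Pow(V, 3)) (Function('Z')(V) = Add(Mul(Mul(V, V), V), Add(9, Mul(-1, -7))) = Add(Mul(Pow(V, 2), V), Add(9, 7)) = Add(Pow(V, 3), 16) = Add(16, Pow(V, 3)))
Mul(Add(Function('Z')(Function('r')(-8)), -22329), Pow(Add(-11421, 2377), -1)) = Mul(Add(Add(16, Pow(Add(-3, Mul(2, -8)), 3)), -22329), Pow(Add(-11421, 2377), -1)) = Mul(Add(Add(16, Pow(Add(-3, -16), 3)), -22329), Pow(-9044, -1)) = Mul(Add(Add(16, Pow(-19, 3)), -22329), Rational(-1, 9044)) = Mul(Add(Add(16, -6859), -22329), Rational(-1, 9044)) = Mul(Add(-6843, -22329), Rational(-1, 9044)) = Mul(-29172, Rational(-1, 9044)) = Rational(429, 133)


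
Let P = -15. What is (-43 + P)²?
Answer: 3364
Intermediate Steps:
(-43 + P)² = (-43 - 15)² = (-58)² = 3364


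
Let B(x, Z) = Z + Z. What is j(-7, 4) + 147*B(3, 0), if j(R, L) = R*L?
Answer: -28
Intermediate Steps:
j(R, L) = L*R
B(x, Z) = 2*Z
j(-7, 4) + 147*B(3, 0) = 4*(-7) + 147*(2*0) = -28 + 147*0 = -28 + 0 = -28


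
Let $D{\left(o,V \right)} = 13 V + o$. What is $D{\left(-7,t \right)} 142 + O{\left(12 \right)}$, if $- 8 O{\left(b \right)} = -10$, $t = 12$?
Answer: $\frac{84637}{4} \approx 21159.0$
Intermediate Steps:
$O{\left(b \right)} = \frac{5}{4}$ ($O{\left(b \right)} = \left(- \frac{1}{8}\right) \left(-10\right) = \frac{5}{4}$)
$D{\left(o,V \right)} = o + 13 V$
$D{\left(-7,t \right)} 142 + O{\left(12 \right)} = \left(-7 + 13 \cdot 12\right) 142 + \frac{5}{4} = \left(-7 + 156\right) 142 + \frac{5}{4} = 149 \cdot 142 + \frac{5}{4} = 21158 + \frac{5}{4} = \frac{84637}{4}$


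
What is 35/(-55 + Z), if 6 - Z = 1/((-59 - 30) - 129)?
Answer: -7630/10681 ≈ -0.71435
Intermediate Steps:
Z = 1309/218 (Z = 6 - 1/((-59 - 30) - 129) = 6 - 1/(-89 - 129) = 6 - 1/(-218) = 6 - 1*(-1/218) = 6 + 1/218 = 1309/218 ≈ 6.0046)
35/(-55 + Z) = 35/(-55 + 1309/218) = 35/(-10681/218) = -218/10681*35 = -7630/10681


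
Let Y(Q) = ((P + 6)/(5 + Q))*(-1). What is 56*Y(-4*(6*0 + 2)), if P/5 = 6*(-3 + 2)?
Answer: -448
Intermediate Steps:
P = -30 (P = 5*(6*(-3 + 2)) = 5*(6*(-1)) = 5*(-6) = -30)
Y(Q) = 24/(5 + Q) (Y(Q) = ((-30 + 6)/(5 + Q))*(-1) = -24/(5 + Q)*(-1) = 24/(5 + Q))
56*Y(-4*(6*0 + 2)) = 56*(24/(5 - 4*(6*0 + 2))) = 56*(24/(5 - 4*(0 + 2))) = 56*(24/(5 - 4*2)) = 56*(24/(5 - 8)) = 56*(24/(-3)) = 56*(24*(-⅓)) = 56*(-8) = -448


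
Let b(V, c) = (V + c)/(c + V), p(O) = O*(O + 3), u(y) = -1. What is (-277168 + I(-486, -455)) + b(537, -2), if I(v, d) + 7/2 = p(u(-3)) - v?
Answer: -553373/2 ≈ -2.7669e+5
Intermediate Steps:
p(O) = O*(3 + O)
I(v, d) = -11/2 - v (I(v, d) = -7/2 + (-(3 - 1) - v) = -7/2 + (-1*2 - v) = -7/2 + (-2 - v) = -11/2 - v)
b(V, c) = 1 (b(V, c) = (V + c)/(V + c) = 1)
(-277168 + I(-486, -455)) + b(537, -2) = (-277168 + (-11/2 - 1*(-486))) + 1 = (-277168 + (-11/2 + 486)) + 1 = (-277168 + 961/2) + 1 = -553375/2 + 1 = -553373/2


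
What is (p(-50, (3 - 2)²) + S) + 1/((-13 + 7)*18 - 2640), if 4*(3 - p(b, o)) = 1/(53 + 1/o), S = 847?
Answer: 42044153/49464 ≈ 850.00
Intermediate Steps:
p(b, o) = 3 - 1/(4*(53 + 1/o))
(p(-50, (3 - 2)²) + S) + 1/((-13 + 7)*18 - 2640) = ((12 + 635*(3 - 2)²)/(4*(1 + 53*(3 - 2)²)) + 847) + 1/((-13 + 7)*18 - 2640) = ((12 + 635*1²)/(4*(1 + 53*1²)) + 847) + 1/(-6*18 - 2640) = ((12 + 635*1)/(4*(1 + 53*1)) + 847) + 1/(-108 - 2640) = ((12 + 635)/(4*(1 + 53)) + 847) + 1/(-2748) = ((¼)*647/54 + 847) - 1/2748 = ((¼)*(1/54)*647 + 847) - 1/2748 = (647/216 + 847) - 1/2748 = 183599/216 - 1/2748 = 42044153/49464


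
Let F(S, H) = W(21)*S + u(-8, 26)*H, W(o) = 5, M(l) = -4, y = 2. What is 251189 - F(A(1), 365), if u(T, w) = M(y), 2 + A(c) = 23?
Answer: 252544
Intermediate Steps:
A(c) = 21 (A(c) = -2 + 23 = 21)
u(T, w) = -4
F(S, H) = -4*H + 5*S (F(S, H) = 5*S - 4*H = -4*H + 5*S)
251189 - F(A(1), 365) = 251189 - (-4*365 + 5*21) = 251189 - (-1460 + 105) = 251189 - 1*(-1355) = 251189 + 1355 = 252544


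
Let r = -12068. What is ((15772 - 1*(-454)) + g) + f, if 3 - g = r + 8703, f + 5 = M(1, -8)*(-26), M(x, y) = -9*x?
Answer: 19823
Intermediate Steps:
f = 229 (f = -5 - 9*1*(-26) = -5 - 9*(-26) = -5 + 234 = 229)
g = 3368 (g = 3 - (-12068 + 8703) = 3 - 1*(-3365) = 3 + 3365 = 3368)
((15772 - 1*(-454)) + g) + f = ((15772 - 1*(-454)) + 3368) + 229 = ((15772 + 454) + 3368) + 229 = (16226 + 3368) + 229 = 19594 + 229 = 19823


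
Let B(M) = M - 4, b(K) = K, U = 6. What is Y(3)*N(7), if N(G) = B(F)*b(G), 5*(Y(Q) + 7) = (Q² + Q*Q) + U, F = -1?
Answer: 77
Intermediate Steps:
Y(Q) = -29/5 + 2*Q²/5 (Y(Q) = -7 + ((Q² + Q*Q) + 6)/5 = -7 + ((Q² + Q²) + 6)/5 = -7 + (2*Q² + 6)/5 = -7 + (6 + 2*Q²)/5 = -7 + (6/5 + 2*Q²/5) = -29/5 + 2*Q²/5)
B(M) = -4 + M
N(G) = -5*G (N(G) = (-4 - 1)*G = -5*G)
Y(3)*N(7) = (-29/5 + (⅖)*3²)*(-5*7) = (-29/5 + (⅖)*9)*(-35) = (-29/5 + 18/5)*(-35) = -11/5*(-35) = 77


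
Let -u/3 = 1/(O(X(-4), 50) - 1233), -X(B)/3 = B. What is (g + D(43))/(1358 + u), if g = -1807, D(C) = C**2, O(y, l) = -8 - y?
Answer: 52626/1701577 ≈ 0.030928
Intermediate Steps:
X(B) = -3*B
u = 3/1253 (u = -3/((-8 - (-3)*(-4)) - 1233) = -3/((-8 - 1*12) - 1233) = -3/((-8 - 12) - 1233) = -3/(-20 - 1233) = -3/(-1253) = -3*(-1/1253) = 3/1253 ≈ 0.0023943)
(g + D(43))/(1358 + u) = (-1807 + 43**2)/(1358 + 3/1253) = (-1807 + 1849)/(1701577/1253) = 42*(1253/1701577) = 52626/1701577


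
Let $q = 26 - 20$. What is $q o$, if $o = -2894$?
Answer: $-17364$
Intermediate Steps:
$q = 6$ ($q = 26 - 20 = 6$)
$q o = 6 \left(-2894\right) = -17364$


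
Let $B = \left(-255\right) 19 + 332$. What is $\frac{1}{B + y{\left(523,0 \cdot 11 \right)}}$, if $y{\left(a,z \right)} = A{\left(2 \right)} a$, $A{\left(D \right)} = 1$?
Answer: $- \frac{1}{3990} \approx -0.00025063$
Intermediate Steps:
$y{\left(a,z \right)} = a$ ($y{\left(a,z \right)} = 1 a = a$)
$B = -4513$ ($B = -4845 + 332 = -4513$)
$\frac{1}{B + y{\left(523,0 \cdot 11 \right)}} = \frac{1}{-4513 + 523} = \frac{1}{-3990} = - \frac{1}{3990}$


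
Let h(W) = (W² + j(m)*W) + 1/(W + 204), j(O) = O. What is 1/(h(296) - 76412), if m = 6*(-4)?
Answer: 500/2050001 ≈ 0.00024390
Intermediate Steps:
m = -24
h(W) = W² + 1/(204 + W) - 24*W (h(W) = (W² - 24*W) + 1/(W + 204) = (W² - 24*W) + 1/(204 + W) = W² + 1/(204 + W) - 24*W)
1/(h(296) - 76412) = 1/((1 + 296³ - 4896*296 + 180*296²)/(204 + 296) - 76412) = 1/((1 + 25934336 - 1449216 + 180*87616)/500 - 76412) = 1/((1 + 25934336 - 1449216 + 15770880)/500 - 76412) = 1/((1/500)*40256001 - 76412) = 1/(40256001/500 - 76412) = 1/(2050001/500) = 500/2050001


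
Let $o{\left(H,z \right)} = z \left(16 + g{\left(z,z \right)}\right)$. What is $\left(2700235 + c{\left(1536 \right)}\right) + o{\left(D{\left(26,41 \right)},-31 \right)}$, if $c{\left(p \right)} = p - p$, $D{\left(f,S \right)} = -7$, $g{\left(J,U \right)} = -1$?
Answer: $2699770$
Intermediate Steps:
$c{\left(p \right)} = 0$
$o{\left(H,z \right)} = 15 z$ ($o{\left(H,z \right)} = z \left(16 - 1\right) = z 15 = 15 z$)
$\left(2700235 + c{\left(1536 \right)}\right) + o{\left(D{\left(26,41 \right)},-31 \right)} = \left(2700235 + 0\right) + 15 \left(-31\right) = 2700235 - 465 = 2699770$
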